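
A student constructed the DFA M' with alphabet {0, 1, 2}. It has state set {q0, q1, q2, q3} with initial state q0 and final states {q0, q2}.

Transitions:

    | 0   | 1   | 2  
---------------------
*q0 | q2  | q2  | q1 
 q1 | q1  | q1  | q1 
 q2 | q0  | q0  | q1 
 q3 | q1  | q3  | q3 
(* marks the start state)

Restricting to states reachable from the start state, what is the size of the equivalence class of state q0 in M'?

2

First remove the unreachable states {q3}; 3 states remain.
P0 = {q0,q2} | {q1}.
Stable partition: {q0,q2} | {q1} — 2 equivalence classes.
State q0 belongs to the block {q0,q2}, which has 2 states.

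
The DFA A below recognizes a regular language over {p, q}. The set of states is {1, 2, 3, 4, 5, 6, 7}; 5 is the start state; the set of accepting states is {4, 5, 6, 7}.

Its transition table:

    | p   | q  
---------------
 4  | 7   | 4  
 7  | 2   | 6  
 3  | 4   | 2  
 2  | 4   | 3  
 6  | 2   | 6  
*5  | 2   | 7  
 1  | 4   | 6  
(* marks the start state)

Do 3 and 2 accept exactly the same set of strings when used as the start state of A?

Reachable states from the start: {2,3,4,5,6,7}. Unreachable: {1} — drop them.
Start with accepting vs non-accepting: {4,5,6,7} | {2,3}.
On input p, block {4,5,6,7} splits into {5,6,7} and {4}.
The partition is now stable with 3 blocks: {5,6,7} | {2,3} | {4}.
3 and 2 lie in the same block of the stable partition, so they are equivalent — no string distinguishes them.

Yes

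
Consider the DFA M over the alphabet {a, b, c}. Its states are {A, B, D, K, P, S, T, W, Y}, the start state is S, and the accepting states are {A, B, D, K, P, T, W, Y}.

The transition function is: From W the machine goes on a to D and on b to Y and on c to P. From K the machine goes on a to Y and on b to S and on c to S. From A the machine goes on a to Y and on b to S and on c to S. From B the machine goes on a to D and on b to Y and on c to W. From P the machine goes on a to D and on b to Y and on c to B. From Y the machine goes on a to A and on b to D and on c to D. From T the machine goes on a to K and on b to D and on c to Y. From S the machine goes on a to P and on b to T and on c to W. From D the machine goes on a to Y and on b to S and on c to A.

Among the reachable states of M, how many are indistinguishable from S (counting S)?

1

All states are reachable from the start state.
Start with accepting vs non-accepting: {A,B,D,K,P,T,W,Y} | {S}.
Refine {A,B,D,K,P,T,W,Y} on symbol b: members go to different blocks, giving {B,P,T,W,Y} and {A,D,K}.
Split {B,P,T,W,Y} by δ(·,b) → {B,P,W} and {T,Y}.
Refine {A,D,K} on symbol c: members go to different blocks, giving {A,K} and {D}.
On input c, block {T,Y} splits into {T} and {Y}.
The partition is now stable with 6 blocks: {B,P,W} | {S} | {A,K} | {T} | {D} | {Y}.
State S belongs to the block {S}, which has 1 states.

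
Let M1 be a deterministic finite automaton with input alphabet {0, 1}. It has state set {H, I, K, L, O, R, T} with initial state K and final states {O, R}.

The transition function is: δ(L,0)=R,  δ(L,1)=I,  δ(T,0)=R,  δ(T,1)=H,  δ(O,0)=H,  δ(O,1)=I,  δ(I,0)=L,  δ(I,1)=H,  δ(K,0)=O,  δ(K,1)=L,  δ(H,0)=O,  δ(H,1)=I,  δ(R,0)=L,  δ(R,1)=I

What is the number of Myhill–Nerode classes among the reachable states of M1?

Reachable states from the start: {H,I,K,L,O,R}. Unreachable: {T} — drop them.
P0 = {O,R} | {H,I,K,L}.
On input 0, block {H,I,K,L} splits into {H,K,L} and {I}.
Split {H,K,L} by δ(·,1) → {H,L} and {K}.
No further refinement is possible. Final partition (4 blocks): {O,R} | {H,L} | {I} | {K}.

4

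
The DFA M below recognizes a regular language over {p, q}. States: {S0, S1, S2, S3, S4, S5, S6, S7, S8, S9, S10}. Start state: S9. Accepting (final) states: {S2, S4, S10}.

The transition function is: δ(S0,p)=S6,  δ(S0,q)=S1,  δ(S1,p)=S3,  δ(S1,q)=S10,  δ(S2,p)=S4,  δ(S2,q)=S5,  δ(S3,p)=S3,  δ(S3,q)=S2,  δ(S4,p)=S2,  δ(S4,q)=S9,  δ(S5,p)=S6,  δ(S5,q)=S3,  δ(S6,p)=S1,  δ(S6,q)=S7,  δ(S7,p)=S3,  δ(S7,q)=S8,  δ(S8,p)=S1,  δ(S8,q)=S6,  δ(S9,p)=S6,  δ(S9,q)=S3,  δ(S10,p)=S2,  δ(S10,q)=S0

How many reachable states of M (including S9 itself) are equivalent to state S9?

3

All states are reachable from the start state.
Initial partition by acceptance: {S2,S4,S10} | {S0,S1,S3,S5,S6,S7,S8,S9}.
On input q, block {S0,S1,S3,S5,S6,S7,S8,S9} splits into {S0,S5,S6,S7,S8,S9} and {S1,S3}.
On input p, block {S0,S5,S6,S7,S8,S9} splits into {S0,S5,S9} and {S6,S7,S8}.
Stable partition: {S2,S4,S10} | {S0,S5,S9} | {S1,S3} | {S6,S7,S8} — 4 equivalence classes.
State S9 belongs to the block {S0,S5,S9}, which has 3 states.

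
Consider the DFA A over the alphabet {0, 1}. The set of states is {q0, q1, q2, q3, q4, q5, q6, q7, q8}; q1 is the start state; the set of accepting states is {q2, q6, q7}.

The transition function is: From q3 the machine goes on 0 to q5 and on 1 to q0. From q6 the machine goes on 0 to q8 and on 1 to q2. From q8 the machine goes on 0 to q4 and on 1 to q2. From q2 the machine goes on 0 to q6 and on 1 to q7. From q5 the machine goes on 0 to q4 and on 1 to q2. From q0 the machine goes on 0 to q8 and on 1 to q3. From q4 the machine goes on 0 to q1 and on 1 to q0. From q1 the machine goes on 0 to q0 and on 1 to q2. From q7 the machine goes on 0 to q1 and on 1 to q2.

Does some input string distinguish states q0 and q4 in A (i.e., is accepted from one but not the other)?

No

Every state is reachable, so we keep all 9.
P0 = {q2,q6,q7} | {q0,q1,q3,q4,q5,q8}.
On input 0, block {q2,q6,q7} splits into {q6,q7} and {q2}.
On input 1, block {q0,q1,q3,q4,q5,q8} splits into {q0,q3,q4} and {q1,q5,q8}.
Stable partition: {q6,q7} | {q0,q3,q4} | {q2} | {q1,q5,q8} — 4 equivalence classes.
q0 and q4 lie in the same block of the stable partition, so they are equivalent — no string distinguishes them.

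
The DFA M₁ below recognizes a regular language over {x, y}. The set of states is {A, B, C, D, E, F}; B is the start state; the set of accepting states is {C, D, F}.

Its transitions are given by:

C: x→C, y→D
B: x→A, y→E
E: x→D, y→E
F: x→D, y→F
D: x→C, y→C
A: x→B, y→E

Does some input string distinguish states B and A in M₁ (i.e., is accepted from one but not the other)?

No

First remove the unreachable states {F}; 5 states remain.
Initial partition by acceptance: {C,D} | {A,B,E}.
Refine {A,B,E} on symbol x: members go to different blocks, giving {A,B} and {E}.
The partition is now stable with 3 blocks: {C,D} | {A,B} | {E}.
B and A lie in the same block of the stable partition, so they are equivalent — no string distinguishes them.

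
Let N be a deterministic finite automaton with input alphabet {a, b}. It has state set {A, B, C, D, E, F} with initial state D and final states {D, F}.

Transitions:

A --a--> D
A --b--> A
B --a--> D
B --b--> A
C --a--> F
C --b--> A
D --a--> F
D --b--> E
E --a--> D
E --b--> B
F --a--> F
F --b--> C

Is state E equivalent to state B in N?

Yes

All states are reachable from the start state.
P0 = {D,F} | {A,B,C,E}.
The partition is now stable with 2 blocks: {D,F} | {A,B,C,E}.
E and B lie in the same block of the stable partition, so they are equivalent — no string distinguishes them.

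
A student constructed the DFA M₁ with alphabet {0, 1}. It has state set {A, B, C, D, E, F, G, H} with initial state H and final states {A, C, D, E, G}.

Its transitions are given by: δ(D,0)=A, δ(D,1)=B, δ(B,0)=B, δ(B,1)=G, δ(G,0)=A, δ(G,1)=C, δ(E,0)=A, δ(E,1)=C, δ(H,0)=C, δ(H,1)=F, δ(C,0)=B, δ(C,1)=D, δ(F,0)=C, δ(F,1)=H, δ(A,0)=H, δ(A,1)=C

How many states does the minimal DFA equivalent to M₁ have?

States {E} cannot be reached from the start state, so discard them.
P0 = {A,C,D,G} | {B,F,H}.
Split {A,C,D,G} by δ(·,0) → {A,C} and {D,G}.
Refine {A,C} on symbol 1: members go to different blocks, giving {A} and {C}.
On input 0, block {B,F,H} splits into {F,H} and {B}.
On input 1, block {D,G} splits into {D} and {G}.
The partition is now stable with 6 blocks: {A} | {F,H} | {D} | {C} | {B} | {G}.

6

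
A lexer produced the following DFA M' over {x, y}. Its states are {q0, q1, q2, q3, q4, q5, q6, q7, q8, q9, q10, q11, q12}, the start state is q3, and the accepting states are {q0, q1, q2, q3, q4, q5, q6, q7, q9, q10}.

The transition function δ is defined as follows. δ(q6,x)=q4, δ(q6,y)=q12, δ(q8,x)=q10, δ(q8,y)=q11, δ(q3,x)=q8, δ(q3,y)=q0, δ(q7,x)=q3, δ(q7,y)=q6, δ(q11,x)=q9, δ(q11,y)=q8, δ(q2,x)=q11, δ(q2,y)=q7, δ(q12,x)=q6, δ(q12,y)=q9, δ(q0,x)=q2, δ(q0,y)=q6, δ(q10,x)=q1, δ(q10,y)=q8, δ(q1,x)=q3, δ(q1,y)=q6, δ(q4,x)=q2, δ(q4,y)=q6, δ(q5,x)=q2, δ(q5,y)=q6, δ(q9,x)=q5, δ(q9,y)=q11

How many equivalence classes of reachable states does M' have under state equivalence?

6

Start with accepting vs non-accepting: {q0,q1,q2,q3,q4,q5,q6,q7,q9,q10} | {q8,q11,q12}.
Refine {q0,q1,q2,q3,q4,q5,q6,q7,q9,q10} on symbol x: members go to different blocks, giving {q0,q1,q4,q5,q6,q7,q9,q10} and {q2,q3}.
On input x, block {q0,q1,q4,q5,q6,q7,q9,q10} splits into {q0,q1,q4,q5,q7} and {q6,q9,q10}.
On input y, block {q8,q11,q12} splits into {q8,q11} and {q12}.
Split {q6,q9,q10} by δ(·,y) → {q9,q10} and {q6}.
Stable partition: {q0,q1,q4,q5,q7} | {q8,q11} | {q2,q3} | {q9,q10} | {q12} | {q6} — 6 equivalence classes.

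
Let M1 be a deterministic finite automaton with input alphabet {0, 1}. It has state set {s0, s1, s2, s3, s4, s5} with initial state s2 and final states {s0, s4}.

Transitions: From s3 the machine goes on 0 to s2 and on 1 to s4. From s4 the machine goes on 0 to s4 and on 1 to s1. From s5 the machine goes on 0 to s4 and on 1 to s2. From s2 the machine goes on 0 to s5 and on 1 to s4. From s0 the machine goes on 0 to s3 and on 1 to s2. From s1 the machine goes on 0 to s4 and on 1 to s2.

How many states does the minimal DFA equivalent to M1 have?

Reachable states from the start: {s1,s2,s4,s5}. Unreachable: {s0,s3} — drop them.
Initial partition by acceptance: {s4} | {s1,s2,s5}.
Split {s1,s2,s5} by δ(·,0) → {s1,s5} and {s2}.
The partition is now stable with 3 blocks: {s4} | {s1,s5} | {s2}.

3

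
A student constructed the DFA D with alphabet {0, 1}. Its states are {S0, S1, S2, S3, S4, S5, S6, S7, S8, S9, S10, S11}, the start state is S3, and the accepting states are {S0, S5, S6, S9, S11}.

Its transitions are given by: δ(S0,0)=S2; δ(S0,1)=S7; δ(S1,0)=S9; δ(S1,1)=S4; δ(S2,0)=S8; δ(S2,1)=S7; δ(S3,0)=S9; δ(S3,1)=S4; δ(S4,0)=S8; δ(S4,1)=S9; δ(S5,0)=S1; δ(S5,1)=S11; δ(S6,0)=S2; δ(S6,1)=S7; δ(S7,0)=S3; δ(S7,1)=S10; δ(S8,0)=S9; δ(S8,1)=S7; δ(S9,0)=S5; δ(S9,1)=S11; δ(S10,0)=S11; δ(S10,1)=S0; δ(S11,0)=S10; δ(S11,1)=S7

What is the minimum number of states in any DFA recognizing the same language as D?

Reachable states from the start: {S0,S1,S2,S3,S4,S5,S7,S8,S9,S10,S11}. Unreachable: {S6} — drop them.
Initial partition by acceptance: {S0,S5,S9,S11} | {S1,S2,S3,S4,S7,S8,S10}.
Split {S0,S5,S9,S11} by δ(·,0) → {S0,S5,S11} and {S9}.
Split {S0,S5,S11} by δ(·,1) → {S0,S11} and {S5}.
On input 0, block {S1,S2,S3,S4,S7,S8,S10} splits into {S1,S3,S8} and {S2,S4,S7} and {S10}.
On input 0, block {S0,S11} splits into {S0} and {S11}.
On input 1, block {S2,S4,S7} splits into {S2} and {S4} and {S7}.
Refine {S1,S3,S8} on symbol 1: members go to different blocks, giving {S1,S3} and {S8}.
No further refinement is possible. Final partition (10 blocks): {S0} | {S1,S3} | {S9} | {S5} | {S2} | {S10} | {S11} | {S4} | {S7} | {S8}.

10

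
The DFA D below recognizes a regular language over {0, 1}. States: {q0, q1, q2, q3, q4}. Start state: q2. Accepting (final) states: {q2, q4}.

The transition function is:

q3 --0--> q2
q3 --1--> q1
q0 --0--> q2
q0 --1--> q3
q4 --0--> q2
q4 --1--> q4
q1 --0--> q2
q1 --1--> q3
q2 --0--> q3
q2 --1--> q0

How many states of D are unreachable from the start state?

1

Starting at q2 and following transitions, the reachable set is {q0, q1, q2, q3}. That leaves q4 unreachable — 1 in total.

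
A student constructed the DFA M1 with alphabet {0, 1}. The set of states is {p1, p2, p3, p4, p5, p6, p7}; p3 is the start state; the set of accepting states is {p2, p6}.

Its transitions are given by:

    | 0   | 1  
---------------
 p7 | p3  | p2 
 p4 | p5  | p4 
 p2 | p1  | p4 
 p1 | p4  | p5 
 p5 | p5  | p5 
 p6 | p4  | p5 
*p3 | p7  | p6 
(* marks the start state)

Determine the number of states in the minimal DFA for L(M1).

All states are reachable from the start state.
Initial partition by acceptance: {p2,p6} | {p1,p3,p4,p5,p7}.
On input 1, block {p1,p3,p4,p5,p7} splits into {p1,p4,p5} and {p3,p7}.
The partition is now stable with 3 blocks: {p2,p6} | {p1,p4,p5} | {p3,p7}.

3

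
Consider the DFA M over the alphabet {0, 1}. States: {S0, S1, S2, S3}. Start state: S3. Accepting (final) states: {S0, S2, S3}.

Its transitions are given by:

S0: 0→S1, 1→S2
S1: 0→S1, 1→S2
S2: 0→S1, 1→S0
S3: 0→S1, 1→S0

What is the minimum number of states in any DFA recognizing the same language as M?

2

Every state is reachable, so we keep all 4.
Initial partition by acceptance: {S0,S2,S3} | {S1}.
No further refinement is possible. Final partition (2 blocks): {S0,S2,S3} | {S1}.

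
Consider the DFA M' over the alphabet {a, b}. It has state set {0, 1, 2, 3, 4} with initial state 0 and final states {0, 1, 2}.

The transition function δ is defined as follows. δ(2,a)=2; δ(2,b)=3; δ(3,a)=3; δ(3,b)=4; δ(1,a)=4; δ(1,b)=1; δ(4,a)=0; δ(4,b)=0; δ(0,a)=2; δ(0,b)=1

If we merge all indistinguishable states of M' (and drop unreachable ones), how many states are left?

Start with accepting vs non-accepting: {0,1,2} | {3,4}.
On input a, block {0,1,2} splits into {0,2} and {1}.
Refine {0,2} on symbol b: members go to different blocks, giving {0} and {2}.
On input a, block {3,4} splits into {3} and {4}.
The partition is now stable with 5 blocks: {0} | {3} | {1} | {2} | {4}.

5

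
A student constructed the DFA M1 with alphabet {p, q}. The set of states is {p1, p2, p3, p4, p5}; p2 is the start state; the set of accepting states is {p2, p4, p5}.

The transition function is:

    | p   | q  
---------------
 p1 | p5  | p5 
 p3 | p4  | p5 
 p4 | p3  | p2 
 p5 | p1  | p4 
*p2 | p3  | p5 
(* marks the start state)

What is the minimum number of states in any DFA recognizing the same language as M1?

P0 = {p2,p4,p5} | {p1,p3}.
No further refinement is possible. Final partition (2 blocks): {p2,p4,p5} | {p1,p3}.

2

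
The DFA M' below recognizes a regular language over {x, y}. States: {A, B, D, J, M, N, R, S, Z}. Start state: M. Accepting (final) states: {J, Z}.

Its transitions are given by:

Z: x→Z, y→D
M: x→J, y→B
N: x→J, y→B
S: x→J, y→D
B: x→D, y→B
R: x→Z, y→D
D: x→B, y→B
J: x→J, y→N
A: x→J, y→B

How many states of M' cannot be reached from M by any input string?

BFS from M reaches {B, D, J, M, N}; the 4 state(s) A, R, S, Z are never visited.

4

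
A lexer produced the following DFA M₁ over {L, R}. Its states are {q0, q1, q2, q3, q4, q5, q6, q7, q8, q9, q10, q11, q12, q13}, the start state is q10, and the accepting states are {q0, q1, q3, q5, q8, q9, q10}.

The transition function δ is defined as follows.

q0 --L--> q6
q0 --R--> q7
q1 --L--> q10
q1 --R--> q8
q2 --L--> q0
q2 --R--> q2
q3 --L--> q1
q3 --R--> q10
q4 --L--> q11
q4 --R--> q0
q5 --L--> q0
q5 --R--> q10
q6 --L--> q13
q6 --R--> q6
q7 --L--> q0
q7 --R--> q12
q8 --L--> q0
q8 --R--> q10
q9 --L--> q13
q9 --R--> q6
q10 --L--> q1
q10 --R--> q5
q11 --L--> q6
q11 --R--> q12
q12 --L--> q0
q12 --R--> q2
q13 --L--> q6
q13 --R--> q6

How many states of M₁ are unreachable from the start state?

4

Starting at q10 and following transitions, the reachable set is {q0, q1, q2, q5, q6, q7, q8, q10, q12, q13}. That leaves q3, q4, q9, q11 unreachable — 4 in total.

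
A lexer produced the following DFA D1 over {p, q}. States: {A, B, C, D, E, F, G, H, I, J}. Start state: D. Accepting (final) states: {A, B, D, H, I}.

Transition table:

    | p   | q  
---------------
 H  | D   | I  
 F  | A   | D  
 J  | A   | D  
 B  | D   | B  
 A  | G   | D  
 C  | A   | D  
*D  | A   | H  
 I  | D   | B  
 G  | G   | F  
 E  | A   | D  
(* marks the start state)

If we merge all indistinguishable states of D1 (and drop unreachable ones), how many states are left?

First remove the unreachable states {C,E,J}; 7 states remain.
P0 = {A,B,D,H,I} | {F,G}.
Refine {A,B,D,H,I} on symbol p: members go to different blocks, giving {B,D,H,I} and {A}.
On input p, block {B,D,H,I} splits into {B,H,I} and {D}.
On input p, block {F,G} splits into {F} and {G}.
The partition is now stable with 5 blocks: {B,H,I} | {F} | {A} | {D} | {G}.

5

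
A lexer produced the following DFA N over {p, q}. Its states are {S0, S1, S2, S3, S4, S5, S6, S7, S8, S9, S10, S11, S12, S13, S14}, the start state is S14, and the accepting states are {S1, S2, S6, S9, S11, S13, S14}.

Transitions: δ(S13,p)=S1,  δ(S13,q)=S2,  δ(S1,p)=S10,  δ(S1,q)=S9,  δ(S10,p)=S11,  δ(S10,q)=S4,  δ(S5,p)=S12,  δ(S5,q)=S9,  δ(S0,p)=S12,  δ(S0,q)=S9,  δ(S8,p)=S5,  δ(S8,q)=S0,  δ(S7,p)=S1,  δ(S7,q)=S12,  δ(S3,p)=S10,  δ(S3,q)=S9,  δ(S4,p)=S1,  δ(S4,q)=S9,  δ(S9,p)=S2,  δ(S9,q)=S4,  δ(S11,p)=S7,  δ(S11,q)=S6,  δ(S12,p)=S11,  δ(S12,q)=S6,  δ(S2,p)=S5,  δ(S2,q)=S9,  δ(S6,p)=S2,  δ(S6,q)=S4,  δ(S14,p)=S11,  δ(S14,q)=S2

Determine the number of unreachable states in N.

4

No path from S14 leads to S0, S3, S8, S13; the other 11 states are all reachable.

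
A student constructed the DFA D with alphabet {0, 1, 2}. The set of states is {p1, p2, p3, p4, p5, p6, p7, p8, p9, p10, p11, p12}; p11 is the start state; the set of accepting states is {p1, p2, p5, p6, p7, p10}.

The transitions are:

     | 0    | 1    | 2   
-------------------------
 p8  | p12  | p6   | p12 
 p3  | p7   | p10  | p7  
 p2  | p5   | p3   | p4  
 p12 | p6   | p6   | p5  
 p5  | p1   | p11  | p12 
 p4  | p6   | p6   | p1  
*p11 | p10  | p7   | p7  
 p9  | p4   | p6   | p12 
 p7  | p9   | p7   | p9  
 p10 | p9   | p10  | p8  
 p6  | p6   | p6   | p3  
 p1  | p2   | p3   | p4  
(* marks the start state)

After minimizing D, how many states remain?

Every state is reachable, so we keep all 12.
Start with accepting vs non-accepting: {p1,p2,p5,p6,p7,p10} | {p3,p4,p8,p9,p11,p12}.
On input 0, block {p1,p2,p5,p6,p7,p10} splits into {p1,p2,p5,p6} and {p7,p10}.
On input 1, block {p1,p2,p5,p6} splits into {p1,p2,p5} and {p6}.
Refine {p3,p4,p8,p9,p11,p12} on symbol 0: members go to different blocks, giving {p3,p11} and {p4,p12} and {p8,p9}.
Stable partition: {p1,p2,p5} | {p3,p11} | {p7,p10} | {p6} | {p4,p12} | {p8,p9} — 6 equivalence classes.

6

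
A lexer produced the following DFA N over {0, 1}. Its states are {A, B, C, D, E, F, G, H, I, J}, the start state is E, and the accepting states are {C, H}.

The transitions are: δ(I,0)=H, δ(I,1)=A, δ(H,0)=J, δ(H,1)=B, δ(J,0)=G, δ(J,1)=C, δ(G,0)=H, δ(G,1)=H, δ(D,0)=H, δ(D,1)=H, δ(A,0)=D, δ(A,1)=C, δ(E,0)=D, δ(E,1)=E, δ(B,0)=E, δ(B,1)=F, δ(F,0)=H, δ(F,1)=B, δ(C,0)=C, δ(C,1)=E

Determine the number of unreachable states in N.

2

BFS from E reaches {B, C, D, E, F, G, H, J}; the 2 state(s) A, I are never visited.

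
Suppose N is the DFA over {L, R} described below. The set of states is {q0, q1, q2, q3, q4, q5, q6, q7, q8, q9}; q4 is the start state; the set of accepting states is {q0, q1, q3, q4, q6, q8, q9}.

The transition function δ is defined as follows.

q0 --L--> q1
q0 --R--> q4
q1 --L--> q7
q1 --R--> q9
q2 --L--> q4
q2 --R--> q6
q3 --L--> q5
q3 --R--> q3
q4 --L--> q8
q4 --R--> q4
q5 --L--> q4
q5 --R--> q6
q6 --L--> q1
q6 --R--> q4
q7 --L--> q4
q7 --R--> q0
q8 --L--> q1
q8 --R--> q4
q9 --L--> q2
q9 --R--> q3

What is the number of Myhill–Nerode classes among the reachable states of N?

All states are reachable from the start state.
Initial partition by acceptance: {q0,q1,q3,q4,q6,q8,q9} | {q2,q5,q7}.
Split {q0,q1,q3,q4,q6,q8,q9} by δ(·,L) → {q0,q4,q6,q8} and {q1,q3,q9}.
On input L, block {q0,q4,q6,q8} splits into {q0,q6,q8} and {q4}.
No further refinement is possible. Final partition (4 blocks): {q0,q6,q8} | {q2,q5,q7} | {q1,q3,q9} | {q4}.

4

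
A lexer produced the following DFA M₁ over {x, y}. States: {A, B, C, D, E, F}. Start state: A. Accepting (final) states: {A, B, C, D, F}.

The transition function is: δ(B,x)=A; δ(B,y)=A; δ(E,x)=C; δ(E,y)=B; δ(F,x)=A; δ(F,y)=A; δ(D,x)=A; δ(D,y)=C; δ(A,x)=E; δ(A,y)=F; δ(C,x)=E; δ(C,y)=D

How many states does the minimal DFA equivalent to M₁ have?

Initial partition by acceptance: {A,B,C,D,F} | {E}.
On input x, block {A,B,C,D,F} splits into {B,D,F} and {A,C}.
Stable partition: {B,D,F} | {E} | {A,C} — 3 equivalence classes.

3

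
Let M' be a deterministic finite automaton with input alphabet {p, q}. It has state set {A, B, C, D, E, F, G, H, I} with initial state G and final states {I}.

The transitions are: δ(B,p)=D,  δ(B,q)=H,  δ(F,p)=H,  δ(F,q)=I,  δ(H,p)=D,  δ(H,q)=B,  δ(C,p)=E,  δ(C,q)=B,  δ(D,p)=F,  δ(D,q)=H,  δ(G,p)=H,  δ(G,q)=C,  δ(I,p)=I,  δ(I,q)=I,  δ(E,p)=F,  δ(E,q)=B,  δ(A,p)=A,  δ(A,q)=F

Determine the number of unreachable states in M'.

1

No path from G leads to A; the other 8 states are all reachable.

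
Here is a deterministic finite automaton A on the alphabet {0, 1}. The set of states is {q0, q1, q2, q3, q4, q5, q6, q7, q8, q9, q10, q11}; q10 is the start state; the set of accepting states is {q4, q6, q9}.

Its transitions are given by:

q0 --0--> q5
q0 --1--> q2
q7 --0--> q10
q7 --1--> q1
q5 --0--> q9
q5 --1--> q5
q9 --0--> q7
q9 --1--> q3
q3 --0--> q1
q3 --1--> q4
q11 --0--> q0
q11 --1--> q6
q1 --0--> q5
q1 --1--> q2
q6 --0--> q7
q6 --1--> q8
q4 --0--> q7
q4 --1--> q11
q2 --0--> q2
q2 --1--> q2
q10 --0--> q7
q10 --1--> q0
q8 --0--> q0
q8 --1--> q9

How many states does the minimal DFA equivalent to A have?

6

Start with accepting vs non-accepting: {q4,q6,q9} | {q0,q1,q2,q3,q5,q7,q8,q10,q11}.
Refine {q0,q1,q2,q3,q5,q7,q8,q10,q11} on symbol 0: members go to different blocks, giving {q0,q1,q2,q3,q7,q8,q10,q11} and {q5}.
On input 0, block {q0,q1,q2,q3,q7,q8,q10,q11} splits into {q2,q3,q7,q8,q10,q11} and {q0,q1}.
On input 0, block {q2,q3,q7,q8,q10,q11} splits into {q2,q7,q10} and {q3,q8,q11}.
Refine {q2,q7,q10} on symbol 1: members go to different blocks, giving {q7,q10} and {q2}.
No further refinement is possible. Final partition (6 blocks): {q4,q6,q9} | {q7,q10} | {q5} | {q0,q1} | {q3,q8,q11} | {q2}.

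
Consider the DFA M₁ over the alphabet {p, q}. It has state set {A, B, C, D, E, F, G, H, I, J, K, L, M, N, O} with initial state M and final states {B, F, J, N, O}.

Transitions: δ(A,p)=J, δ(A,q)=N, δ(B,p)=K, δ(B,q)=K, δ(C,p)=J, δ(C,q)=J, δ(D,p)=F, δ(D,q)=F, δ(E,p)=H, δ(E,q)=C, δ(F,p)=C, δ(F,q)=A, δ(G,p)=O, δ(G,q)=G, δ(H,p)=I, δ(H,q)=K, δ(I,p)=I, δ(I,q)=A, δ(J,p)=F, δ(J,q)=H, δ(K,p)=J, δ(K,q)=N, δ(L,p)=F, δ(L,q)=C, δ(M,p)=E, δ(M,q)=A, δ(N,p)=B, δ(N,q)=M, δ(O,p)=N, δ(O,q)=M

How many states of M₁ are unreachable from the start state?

No path from M leads to D, G, L, O; the other 11 states are all reachable.

4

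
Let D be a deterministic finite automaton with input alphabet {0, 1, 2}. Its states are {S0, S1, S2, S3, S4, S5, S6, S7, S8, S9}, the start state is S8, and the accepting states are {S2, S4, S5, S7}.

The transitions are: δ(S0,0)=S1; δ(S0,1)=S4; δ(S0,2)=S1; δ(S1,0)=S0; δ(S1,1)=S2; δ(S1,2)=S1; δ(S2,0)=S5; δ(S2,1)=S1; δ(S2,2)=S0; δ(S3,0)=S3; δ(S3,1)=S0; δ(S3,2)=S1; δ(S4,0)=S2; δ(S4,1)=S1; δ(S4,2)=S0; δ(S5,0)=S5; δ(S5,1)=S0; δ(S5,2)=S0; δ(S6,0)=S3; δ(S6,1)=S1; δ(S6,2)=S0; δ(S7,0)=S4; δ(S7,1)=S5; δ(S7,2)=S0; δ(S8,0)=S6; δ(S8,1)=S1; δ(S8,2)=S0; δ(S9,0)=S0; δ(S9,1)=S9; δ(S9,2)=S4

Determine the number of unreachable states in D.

No path from S8 leads to S7, S9; the other 8 states are all reachable.

2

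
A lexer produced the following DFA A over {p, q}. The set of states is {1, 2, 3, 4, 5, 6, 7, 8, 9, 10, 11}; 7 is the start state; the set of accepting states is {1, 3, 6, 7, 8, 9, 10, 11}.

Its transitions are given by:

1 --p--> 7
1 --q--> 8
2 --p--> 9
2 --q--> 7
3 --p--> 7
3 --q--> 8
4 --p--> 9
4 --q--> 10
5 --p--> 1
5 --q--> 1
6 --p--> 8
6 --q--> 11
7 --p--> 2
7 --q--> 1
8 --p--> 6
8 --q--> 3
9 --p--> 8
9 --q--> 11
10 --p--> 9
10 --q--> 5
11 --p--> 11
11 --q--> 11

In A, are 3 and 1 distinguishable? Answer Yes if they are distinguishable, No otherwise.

First remove the unreachable states {4,5,10}; 8 states remain.
P0 = {1,3,6,7,8,9,11} | {2}.
Refine {1,3,6,7,8,9,11} on symbol p: members go to different blocks, giving {1,3,6,8,9,11} and {7}.
On input p, block {1,3,6,8,9,11} splits into {6,8,9,11} and {1,3}.
Split {6,8,9,11} by δ(·,q) → {6,9,11} and {8}.
Split {6,9,11} by δ(·,p) → {6,9} and {11}.
Stable partition: {6,9} | {2} | {7} | {1,3} | {8} | {11} — 6 equivalence classes.
3 and 1 lie in the same block of the stable partition, so they are equivalent — no string distinguishes them.

No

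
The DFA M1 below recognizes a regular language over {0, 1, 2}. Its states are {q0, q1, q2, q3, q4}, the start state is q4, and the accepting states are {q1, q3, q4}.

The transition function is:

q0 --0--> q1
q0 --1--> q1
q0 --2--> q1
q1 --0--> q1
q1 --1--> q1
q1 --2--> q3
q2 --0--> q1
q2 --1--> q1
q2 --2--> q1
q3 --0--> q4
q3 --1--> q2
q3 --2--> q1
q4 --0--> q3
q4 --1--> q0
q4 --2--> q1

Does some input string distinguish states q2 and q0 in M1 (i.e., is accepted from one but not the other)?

No

Initial partition by acceptance: {q1,q3,q4} | {q0,q2}.
Refine {q1,q3,q4} on symbol 1: members go to different blocks, giving {q3,q4} and {q1}.
Stable partition: {q3,q4} | {q0,q2} | {q1} — 3 equivalence classes.
q2 and q0 lie in the same block of the stable partition, so they are equivalent — no string distinguishes them.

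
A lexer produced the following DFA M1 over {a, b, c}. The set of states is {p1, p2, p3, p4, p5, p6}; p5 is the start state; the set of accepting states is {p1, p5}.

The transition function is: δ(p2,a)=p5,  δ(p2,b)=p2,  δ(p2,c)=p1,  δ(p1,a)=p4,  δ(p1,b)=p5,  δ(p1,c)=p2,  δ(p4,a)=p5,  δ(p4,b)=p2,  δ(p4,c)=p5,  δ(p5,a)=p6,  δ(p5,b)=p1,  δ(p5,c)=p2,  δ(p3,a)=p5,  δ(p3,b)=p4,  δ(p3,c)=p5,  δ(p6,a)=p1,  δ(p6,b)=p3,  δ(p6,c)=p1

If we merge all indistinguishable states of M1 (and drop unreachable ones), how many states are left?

2

Start with accepting vs non-accepting: {p1,p5} | {p2,p3,p4,p6}.
The partition is now stable with 2 blocks: {p1,p5} | {p2,p3,p4,p6}.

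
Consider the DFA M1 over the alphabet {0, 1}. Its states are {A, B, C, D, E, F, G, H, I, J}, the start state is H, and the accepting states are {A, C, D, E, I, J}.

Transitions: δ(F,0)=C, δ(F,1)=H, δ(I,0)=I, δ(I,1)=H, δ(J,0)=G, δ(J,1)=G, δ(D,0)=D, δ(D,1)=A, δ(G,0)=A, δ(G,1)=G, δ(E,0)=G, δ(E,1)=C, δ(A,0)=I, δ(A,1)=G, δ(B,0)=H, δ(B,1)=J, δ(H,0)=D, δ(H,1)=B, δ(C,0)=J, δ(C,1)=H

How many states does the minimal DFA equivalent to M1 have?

7

Reachable states from the start: {A,B,D,G,H,I,J}. Unreachable: {C,E,F} — drop them.
P0 = {A,D,I,J} | {B,G,H}.
Split {A,D,I,J} by δ(·,0) → {A,D,I} and {J}.
Split {A,D,I} by δ(·,1) → {A,I} and {D}.
Refine {B,G,H} on symbol 0: members go to different blocks, giving {B} and {G} and {H}.
On input 1, block {A,I} splits into {A} and {I}.
The partition is now stable with 7 blocks: {A} | {B} | {J} | {D} | {G} | {H} | {I}.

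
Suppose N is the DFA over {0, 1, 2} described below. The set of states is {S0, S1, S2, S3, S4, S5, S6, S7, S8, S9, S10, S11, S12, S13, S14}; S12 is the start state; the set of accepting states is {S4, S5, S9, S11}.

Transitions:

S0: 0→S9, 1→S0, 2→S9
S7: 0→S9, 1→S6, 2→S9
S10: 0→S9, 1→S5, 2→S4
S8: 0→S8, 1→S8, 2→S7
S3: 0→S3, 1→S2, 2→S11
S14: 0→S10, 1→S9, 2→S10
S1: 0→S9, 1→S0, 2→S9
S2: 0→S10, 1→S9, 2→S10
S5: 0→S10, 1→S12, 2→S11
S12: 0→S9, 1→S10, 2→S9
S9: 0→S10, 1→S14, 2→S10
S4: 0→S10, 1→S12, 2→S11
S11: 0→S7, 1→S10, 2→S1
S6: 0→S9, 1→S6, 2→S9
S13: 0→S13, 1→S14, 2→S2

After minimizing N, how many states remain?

7

Reachable states from the start: {S0,S1,S4,S5,S6,S7,S9,S10,S11,S12,S14}. Unreachable: {S2,S3,S8,S13} — drop them.
Initial partition by acceptance: {S4,S5,S9,S11} | {S0,S1,S6,S7,S10,S12,S14}.
Refine {S4,S5,S9,S11} on symbol 2: members go to different blocks, giving {S4,S5} and {S9,S11}.
On input 0, block {S0,S1,S6,S7,S10,S12,S14} splits into {S0,S1,S6,S7,S10,S12} and {S14}.
On input 1, block {S0,S1,S6,S7,S10,S12} splits into {S0,S1,S6,S7,S12} and {S10}.
Refine {S0,S1,S6,S7,S12} on symbol 1: members go to different blocks, giving {S0,S1,S6,S7} and {S12}.
On input 0, block {S9,S11} splits into {S9} and {S11}.
The partition is now stable with 7 blocks: {S4,S5} | {S0,S1,S6,S7} | {S9} | {S14} | {S10} | {S12} | {S11}.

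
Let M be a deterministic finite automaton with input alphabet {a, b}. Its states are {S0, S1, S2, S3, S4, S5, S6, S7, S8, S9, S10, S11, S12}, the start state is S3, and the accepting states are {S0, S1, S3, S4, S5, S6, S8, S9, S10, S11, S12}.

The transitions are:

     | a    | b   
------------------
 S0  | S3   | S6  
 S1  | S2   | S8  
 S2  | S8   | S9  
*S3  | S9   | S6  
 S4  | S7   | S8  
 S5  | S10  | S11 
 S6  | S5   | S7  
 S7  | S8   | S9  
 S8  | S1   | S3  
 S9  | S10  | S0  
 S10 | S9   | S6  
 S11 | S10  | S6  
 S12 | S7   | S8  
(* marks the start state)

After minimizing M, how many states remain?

7

First remove the unreachable states {S4,S12}; 11 states remain.
P0 = {S0,S1,S3,S5,S6,S8,S9,S10,S11} | {S2,S7}.
Split {S0,S1,S3,S5,S6,S8,S9,S10,S11} by δ(·,a) → {S0,S3,S5,S6,S8,S9,S10,S11} and {S1}.
Split {S0,S3,S5,S6,S8,S9,S10,S11} by δ(·,a) → {S0,S3,S5,S6,S9,S10,S11} and {S8}.
On input b, block {S0,S3,S5,S6,S9,S10,S11} splits into {S0,S3,S5,S9,S10,S11} and {S6}.
Split {S0,S3,S5,S9,S10,S11} by δ(·,b) → {S0,S3,S10,S11} and {S5,S9}.
On input a, block {S0,S3,S10,S11} splits into {S0,S11} and {S3,S10}.
Stable partition: {S0,S11} | {S2,S7} | {S1} | {S8} | {S6} | {S5,S9} | {S3,S10} — 7 equivalence classes.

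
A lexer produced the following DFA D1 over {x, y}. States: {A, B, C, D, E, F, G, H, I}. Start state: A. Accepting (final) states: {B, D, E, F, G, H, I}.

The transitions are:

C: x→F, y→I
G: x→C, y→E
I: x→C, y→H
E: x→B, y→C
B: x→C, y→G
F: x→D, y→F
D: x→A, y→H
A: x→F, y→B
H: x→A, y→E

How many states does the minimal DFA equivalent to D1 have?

5

All states are reachable from the start state.
Start with accepting vs non-accepting: {B,D,E,F,G,H,I} | {A,C}.
Refine {B,D,E,F,G,H,I} on symbol x: members go to different blocks, giving {B,D,G,H,I} and {E,F}.
On input y, block {B,D,G,H,I} splits into {B,D,I} and {G,H}.
On input y, block {E,F} splits into {E} and {F}.
The partition is now stable with 5 blocks: {B,D,I} | {A,C} | {E} | {G,H} | {F}.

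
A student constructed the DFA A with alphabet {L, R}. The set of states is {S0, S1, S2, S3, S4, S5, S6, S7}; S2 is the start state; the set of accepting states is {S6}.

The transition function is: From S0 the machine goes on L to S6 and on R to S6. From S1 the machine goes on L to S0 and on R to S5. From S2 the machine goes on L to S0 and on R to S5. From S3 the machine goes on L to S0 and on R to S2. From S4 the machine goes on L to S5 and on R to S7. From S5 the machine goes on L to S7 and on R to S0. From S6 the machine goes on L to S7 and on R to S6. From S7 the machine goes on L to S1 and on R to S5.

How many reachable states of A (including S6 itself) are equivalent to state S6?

1

States {S3,S4} cannot be reached from the start state, so discard them.
P0 = {S6} | {S0,S1,S2,S5,S7}.
Split {S0,S1,S2,S5,S7} by δ(·,L) → {S1,S2,S5,S7} and {S0}.
Refine {S1,S2,S5,S7} on symbol L: members go to different blocks, giving {S1,S2} and {S5,S7}.
Split {S5,S7} by δ(·,L) → {S5} and {S7}.
No further refinement is possible. Final partition (5 blocks): {S6} | {S1,S2} | {S0} | {S5} | {S7}.
The equivalence class containing S6 is {S6}, of size 1.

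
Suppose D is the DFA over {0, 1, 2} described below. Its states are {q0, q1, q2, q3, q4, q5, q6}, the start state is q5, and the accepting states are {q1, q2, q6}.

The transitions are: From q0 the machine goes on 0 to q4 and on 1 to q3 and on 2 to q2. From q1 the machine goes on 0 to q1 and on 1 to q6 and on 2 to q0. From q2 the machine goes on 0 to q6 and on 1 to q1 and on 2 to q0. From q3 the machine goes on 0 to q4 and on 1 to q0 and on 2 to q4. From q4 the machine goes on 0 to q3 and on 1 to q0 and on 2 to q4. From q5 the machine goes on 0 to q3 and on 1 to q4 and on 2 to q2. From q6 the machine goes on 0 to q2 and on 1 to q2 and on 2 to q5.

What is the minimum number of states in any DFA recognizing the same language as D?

3

Every state is reachable, so we keep all 7.
Start with accepting vs non-accepting: {q1,q2,q6} | {q0,q3,q4,q5}.
Refine {q0,q3,q4,q5} on symbol 2: members go to different blocks, giving {q0,q5} and {q3,q4}.
The partition is now stable with 3 blocks: {q1,q2,q6} | {q0,q5} | {q3,q4}.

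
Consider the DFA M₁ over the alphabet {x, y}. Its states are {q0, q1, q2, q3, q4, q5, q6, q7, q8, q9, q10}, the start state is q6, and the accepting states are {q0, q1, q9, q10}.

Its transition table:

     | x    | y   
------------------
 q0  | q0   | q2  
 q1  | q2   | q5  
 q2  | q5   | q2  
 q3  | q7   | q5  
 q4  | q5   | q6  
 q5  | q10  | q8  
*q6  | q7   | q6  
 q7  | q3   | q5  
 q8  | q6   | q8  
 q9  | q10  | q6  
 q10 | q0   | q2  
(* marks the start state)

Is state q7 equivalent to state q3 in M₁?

States {q1,q4,q9} cannot be reached from the start state, so discard them.
Start with accepting vs non-accepting: {q0,q10} | {q2,q3,q5,q6,q7,q8}.
Split {q2,q3,q5,q6,q7,q8} by δ(·,x) → {q2,q3,q6,q7,q8} and {q5}.
On input x, block {q2,q3,q6,q7,q8} splits into {q3,q6,q7,q8} and {q2}.
Split {q3,q6,q7,q8} by δ(·,y) → {q3,q7} and {q6,q8}.
On input x, block {q6,q8} splits into {q6} and {q8}.
Stable partition: {q0,q10} | {q3,q7} | {q5} | {q2} | {q6} | {q8} — 6 equivalence classes.
q7 and q3 lie in the same block of the stable partition, so they are equivalent — no string distinguishes them.

Yes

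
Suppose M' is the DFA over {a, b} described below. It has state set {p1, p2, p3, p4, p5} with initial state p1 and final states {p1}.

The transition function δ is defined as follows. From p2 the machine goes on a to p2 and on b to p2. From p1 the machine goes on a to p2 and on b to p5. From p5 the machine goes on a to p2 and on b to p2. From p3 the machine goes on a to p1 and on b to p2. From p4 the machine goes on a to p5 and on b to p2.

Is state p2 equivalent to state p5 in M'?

Yes

Reachable states from the start: {p1,p2,p5}. Unreachable: {p3,p4} — drop them.
Initial partition by acceptance: {p1} | {p2,p5}.
Stable partition: {p1} | {p2,p5} — 2 equivalence classes.
p2 and p5 lie in the same block of the stable partition, so they are equivalent — no string distinguishes them.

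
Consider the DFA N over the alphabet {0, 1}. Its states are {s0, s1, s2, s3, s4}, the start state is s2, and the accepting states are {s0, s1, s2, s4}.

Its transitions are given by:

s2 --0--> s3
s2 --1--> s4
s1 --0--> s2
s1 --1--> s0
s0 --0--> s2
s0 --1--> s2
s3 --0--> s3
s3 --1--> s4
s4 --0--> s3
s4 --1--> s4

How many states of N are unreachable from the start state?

Starting at s2 and following transitions, the reachable set is {s2, s3, s4}. That leaves s0, s1 unreachable — 2 in total.

2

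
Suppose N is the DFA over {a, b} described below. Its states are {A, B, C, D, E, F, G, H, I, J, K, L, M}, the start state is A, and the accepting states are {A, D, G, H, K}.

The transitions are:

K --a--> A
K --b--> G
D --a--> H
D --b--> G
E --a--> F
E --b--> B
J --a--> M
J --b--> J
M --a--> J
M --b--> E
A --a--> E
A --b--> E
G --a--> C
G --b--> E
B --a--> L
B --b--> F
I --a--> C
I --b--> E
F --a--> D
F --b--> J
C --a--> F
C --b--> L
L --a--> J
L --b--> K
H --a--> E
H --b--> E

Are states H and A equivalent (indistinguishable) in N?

Yes

States {I} cannot be reached from the start state, so discard them.
P0 = {A,D,G,H,K} | {B,C,E,F,J,L,M}.
Split {A,D,G,H,K} by δ(·,a) → {A,G,H} and {D,K}.
Split {B,C,E,F,J,L,M} by δ(·,a) → {B,C,E,J,L,M} and {F}.
On input a, block {B,C,E,J,L,M} splits into {B,J,L,M} and {C,E}.
On input b, block {B,J,L,M} splits into {B} and {J} and {L} and {M}.
On input b, block {C,E} splits into {C} and {E}.
Split {A,G,H} by δ(·,a) → {A,H} and {G}.
Stable partition: {A,H} | {B} | {D,K} | {F} | {C} | {J} | {L} | {M} | {E} | {G} — 10 equivalence classes.
H and A lie in the same block of the stable partition, so they are equivalent — no string distinguishes them.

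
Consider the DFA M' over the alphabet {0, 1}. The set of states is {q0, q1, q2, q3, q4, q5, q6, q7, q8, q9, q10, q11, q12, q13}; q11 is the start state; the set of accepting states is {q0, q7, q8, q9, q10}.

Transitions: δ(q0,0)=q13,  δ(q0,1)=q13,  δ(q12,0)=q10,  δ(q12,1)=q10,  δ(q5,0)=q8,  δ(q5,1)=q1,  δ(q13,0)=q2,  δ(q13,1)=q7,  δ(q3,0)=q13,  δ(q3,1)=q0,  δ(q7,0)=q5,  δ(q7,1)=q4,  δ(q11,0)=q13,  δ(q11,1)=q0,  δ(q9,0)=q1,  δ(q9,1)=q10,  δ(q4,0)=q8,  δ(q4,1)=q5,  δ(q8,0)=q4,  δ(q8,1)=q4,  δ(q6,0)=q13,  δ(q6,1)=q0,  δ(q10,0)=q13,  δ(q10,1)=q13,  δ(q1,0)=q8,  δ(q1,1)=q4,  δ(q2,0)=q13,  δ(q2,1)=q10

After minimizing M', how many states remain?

First remove the unreachable states {q3,q6,q9,q12}; 10 states remain.
P0 = {q0,q7,q8,q10} | {q1,q2,q4,q5,q11,q13}.
Split {q1,q2,q4,q5,q11,q13} by δ(·,0) → {q1,q4,q5} and {q2,q11,q13}.
On input 0, block {q0,q7,q8,q10} splits into {q0,q10} and {q7,q8}.
Split {q2,q11,q13} by δ(·,1) → {q2,q11} and {q13}.
Stable partition: {q0,q10} | {q1,q4,q5} | {q2,q11} | {q7,q8} | {q13} — 5 equivalence classes.

5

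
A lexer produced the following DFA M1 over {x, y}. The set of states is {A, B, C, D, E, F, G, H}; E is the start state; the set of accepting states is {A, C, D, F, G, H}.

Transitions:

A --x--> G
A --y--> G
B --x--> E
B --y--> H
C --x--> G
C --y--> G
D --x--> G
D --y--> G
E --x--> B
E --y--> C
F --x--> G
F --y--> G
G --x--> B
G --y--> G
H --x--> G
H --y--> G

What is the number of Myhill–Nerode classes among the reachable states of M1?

3

Reachable states from the start: {B,C,E,G,H}. Unreachable: {A,D,F} — drop them.
Initial partition by acceptance: {C,G,H} | {B,E}.
On input x, block {C,G,H} splits into {C,H} and {G}.
No further refinement is possible. Final partition (3 blocks): {C,H} | {B,E} | {G}.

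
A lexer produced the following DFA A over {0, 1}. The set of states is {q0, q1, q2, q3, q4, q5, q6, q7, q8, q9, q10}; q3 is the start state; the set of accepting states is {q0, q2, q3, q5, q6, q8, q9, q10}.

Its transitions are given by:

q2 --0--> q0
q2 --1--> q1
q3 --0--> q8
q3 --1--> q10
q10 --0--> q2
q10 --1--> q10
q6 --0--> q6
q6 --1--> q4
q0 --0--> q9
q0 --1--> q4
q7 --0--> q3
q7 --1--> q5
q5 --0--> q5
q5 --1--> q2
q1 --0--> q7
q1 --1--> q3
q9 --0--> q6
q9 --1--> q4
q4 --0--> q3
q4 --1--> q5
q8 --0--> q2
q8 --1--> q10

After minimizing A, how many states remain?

7

P0 = {q0,q2,q3,q5,q6,q8,q9,q10} | {q1,q4,q7}.
Refine {q0,q2,q3,q5,q6,q8,q9,q10} on symbol 1: members go to different blocks, giving {q0,q2,q6,q9} and {q3,q5,q8,q10}.
On input 0, block {q1,q4,q7} splits into {q4,q7} and {q1}.
Refine {q0,q2,q6,q9} on symbol 1: members go to different blocks, giving {q0,q6,q9} and {q2}.
On input 0, block {q3,q5,q8,q10} splits into {q3,q5} and {q8,q10}.
On input 0, block {q3,q5} splits into {q3} and {q5}.
The partition is now stable with 7 blocks: {q0,q6,q9} | {q4,q7} | {q3} | {q1} | {q2} | {q8,q10} | {q5}.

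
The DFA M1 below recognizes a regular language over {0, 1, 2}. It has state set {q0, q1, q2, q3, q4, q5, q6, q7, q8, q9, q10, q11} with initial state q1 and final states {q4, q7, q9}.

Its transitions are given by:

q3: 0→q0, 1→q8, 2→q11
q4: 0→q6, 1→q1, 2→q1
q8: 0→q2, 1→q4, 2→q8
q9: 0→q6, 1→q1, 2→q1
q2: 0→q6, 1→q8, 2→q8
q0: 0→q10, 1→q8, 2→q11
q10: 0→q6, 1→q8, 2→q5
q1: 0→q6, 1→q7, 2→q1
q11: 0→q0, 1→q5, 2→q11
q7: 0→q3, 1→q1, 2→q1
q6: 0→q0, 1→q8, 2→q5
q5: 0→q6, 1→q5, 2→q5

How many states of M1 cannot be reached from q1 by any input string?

Starting at q1 and following transitions, the reachable set is {q0, q1, q2, q3, q4, q5, q6, q7, q8, q10, q11}. That leaves q9 unreachable — 1 in total.

1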